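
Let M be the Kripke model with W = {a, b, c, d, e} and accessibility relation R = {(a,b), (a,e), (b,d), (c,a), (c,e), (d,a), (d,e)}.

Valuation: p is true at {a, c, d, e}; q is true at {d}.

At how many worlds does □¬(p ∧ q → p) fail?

a: successors {b, e}; ¬(p ∧ q → p) there: b:F, e:F. ✗
b: successors {d}; ¬(p ∧ q → p) there: d:F. ✗
c: successors {a, e}; ¬(p ∧ q → p) there: a:F, e:F. ✗
d: successors {a, e}; ¬(p ∧ q → p) there: a:F, e:F. ✗
e: no successors, so □¬(p ∧ q → p) holds vacuously. ✓
Satisfying worlds: {e}.
So □¬(p ∧ q → p) fails at the other 4 worlds.

4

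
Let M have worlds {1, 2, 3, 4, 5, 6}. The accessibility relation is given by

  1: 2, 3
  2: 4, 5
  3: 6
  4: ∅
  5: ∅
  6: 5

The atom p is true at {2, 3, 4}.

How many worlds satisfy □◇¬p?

1: successors {2, 3}; ◇¬p there: 2:T, 3:T. ✓
2: successors {4, 5}; ◇¬p there: 4:F, 5:F. ✗
3: successors {6}; ◇¬p there: 6:T. ✓
4: no successors, so □◇¬p holds vacuously. ✓
5: no successors, so □◇¬p holds vacuously. ✓
6: successors {5}; ◇¬p there: 5:F. ✗
Satisfying worlds: {1, 3, 4, 5}.

4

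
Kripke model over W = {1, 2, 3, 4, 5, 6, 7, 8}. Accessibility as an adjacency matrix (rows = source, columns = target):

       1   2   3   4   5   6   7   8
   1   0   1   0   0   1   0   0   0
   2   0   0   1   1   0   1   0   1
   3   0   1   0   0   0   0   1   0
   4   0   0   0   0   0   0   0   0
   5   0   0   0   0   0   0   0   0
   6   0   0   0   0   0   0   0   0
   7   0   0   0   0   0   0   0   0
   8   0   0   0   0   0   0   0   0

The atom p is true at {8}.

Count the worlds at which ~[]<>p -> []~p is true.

7

1: ~[]<>p is T, []~p is T. ✓
2: ~[]<>p is T, []~p is F. ✗
3: ~[]<>p is T, []~p is T. ✓
4: ~[]<>p is F, []~p is T. ✓
5: ~[]<>p is F, []~p is T. ✓
6: ~[]<>p is F, []~p is T. ✓
7: ~[]<>p is F, []~p is T. ✓
8: ~[]<>p is F, []~p is T. ✓
Satisfying worlds: {1, 3, 4, 5, 6, 7, 8}.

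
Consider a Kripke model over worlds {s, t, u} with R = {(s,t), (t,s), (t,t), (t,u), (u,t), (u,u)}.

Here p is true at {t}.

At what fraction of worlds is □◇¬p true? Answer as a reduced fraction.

s: successors {t}; ◇¬p there: t:T. ✓
t: successors {s, t, u}; ◇¬p there: s:F, t:T, u:T. ✗
u: successors {t, u}; ◇¬p there: t:T, u:T. ✓
That's 2 of 3 worlds, so 2/3.

2/3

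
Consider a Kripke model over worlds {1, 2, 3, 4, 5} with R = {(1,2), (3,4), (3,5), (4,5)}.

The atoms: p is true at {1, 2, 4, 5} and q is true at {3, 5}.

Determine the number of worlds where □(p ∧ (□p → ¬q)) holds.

1: successors {2}; p ∧ (□p → ¬q) there: 2:T. ✓
2: no successors, so □(p ∧ (□p → ¬q)) holds vacuously. ✓
3: successors {4, 5}; p ∧ (□p → ¬q) there: 4:T, 5:F. ✗
4: successors {5}; p ∧ (□p → ¬q) there: 5:F. ✗
5: no successors, so □(p ∧ (□p → ¬q)) holds vacuously. ✓
Satisfying worlds: {1, 2, 5}.

3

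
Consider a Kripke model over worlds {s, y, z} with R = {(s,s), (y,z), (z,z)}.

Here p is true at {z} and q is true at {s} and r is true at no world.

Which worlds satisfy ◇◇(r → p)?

{s, y, z}

s: successors {s}; ◇(r → p) there: s:T. ✓
y: successors {z}; ◇(r → p) there: z:T. ✓
z: successors {z}; ◇(r → p) there: z:T. ✓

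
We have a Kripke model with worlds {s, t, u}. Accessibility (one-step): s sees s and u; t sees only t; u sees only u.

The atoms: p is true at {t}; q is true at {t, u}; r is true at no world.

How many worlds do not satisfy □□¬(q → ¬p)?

2

s: successors {s, u}; □¬(q → ¬p) there: s:F, u:F. ✗
t: successors {t}; □¬(q → ¬p) there: t:T. ✓
u: successors {u}; □¬(q → ¬p) there: u:F. ✗
Satisfying worlds: {t}.
So □□¬(q → ¬p) fails at the other 2 worlds.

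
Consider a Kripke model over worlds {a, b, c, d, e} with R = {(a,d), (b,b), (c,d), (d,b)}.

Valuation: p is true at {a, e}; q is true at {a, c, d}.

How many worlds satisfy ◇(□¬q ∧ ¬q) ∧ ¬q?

1

a: ◇(□¬q ∧ ¬q) is F, ¬q is F. ✗
b: ◇(□¬q ∧ ¬q) is T, ¬q is T. ✓
c: ◇(□¬q ∧ ¬q) is F, ¬q is F. ✗
d: ◇(□¬q ∧ ¬q) is T, ¬q is F. ✗
e: ◇(□¬q ∧ ¬q) is F, ¬q is T. ✗
Satisfying worlds: {b}.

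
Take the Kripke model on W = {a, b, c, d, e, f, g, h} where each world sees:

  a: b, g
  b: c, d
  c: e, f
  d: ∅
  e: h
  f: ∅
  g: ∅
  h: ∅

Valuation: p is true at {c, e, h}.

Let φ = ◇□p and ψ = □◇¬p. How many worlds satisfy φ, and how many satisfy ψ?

4 and 4

For ◇□p:
a: successors {b, g}; □p there: b:F, g:T. ✓
b: successors {c, d}; □p there: c:F, d:T. ✓
c: successors {e, f}; □p there: e:T, f:T. ✓
d: no successors, so ◇□p fails. ✗
e: successors {h}; □p there: h:T. ✓
f: no successors, so ◇□p fails. ✗
g: no successors, so ◇□p fails. ✗
h: no successors, so ◇□p fails. ✗
— 4 worlds.
For □◇¬p:
a: successors {b, g}; ◇¬p there: b:T, g:F. ✗
b: successors {c, d}; ◇¬p there: c:T, d:F. ✗
c: successors {e, f}; ◇¬p there: e:F, f:F. ✗
d: no successors, so □◇¬p holds vacuously. ✓
e: successors {h}; ◇¬p there: h:F. ✗
f: no successors, so □◇¬p holds vacuously. ✓
g: no successors, so □◇¬p holds vacuously. ✓
h: no successors, so □◇¬p holds vacuously. ✓
— 4 worlds.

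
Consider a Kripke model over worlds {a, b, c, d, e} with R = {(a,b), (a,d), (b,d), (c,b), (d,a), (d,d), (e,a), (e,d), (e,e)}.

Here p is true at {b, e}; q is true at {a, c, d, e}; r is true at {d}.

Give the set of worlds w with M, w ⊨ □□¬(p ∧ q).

{a, b, c, d}

a: successors {b, d}; □¬(p ∧ q) there: b:T, d:T. ✓
b: successors {d}; □¬(p ∧ q) there: d:T. ✓
c: successors {b}; □¬(p ∧ q) there: b:T. ✓
d: successors {a, d}; □¬(p ∧ q) there: a:T, d:T. ✓
e: successors {a, d, e}; □¬(p ∧ q) there: a:T, d:T, e:F. ✗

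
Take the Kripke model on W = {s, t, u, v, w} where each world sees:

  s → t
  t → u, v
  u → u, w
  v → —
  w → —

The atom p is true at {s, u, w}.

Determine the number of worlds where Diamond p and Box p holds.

1

s: Diamond p is F, Box p is F. ✗
t: Diamond p is T, Box p is F. ✗
u: Diamond p is T, Box p is T. ✓
v: Diamond p is F, Box p is T. ✗
w: Diamond p is F, Box p is T. ✗
Satisfying worlds: {u}.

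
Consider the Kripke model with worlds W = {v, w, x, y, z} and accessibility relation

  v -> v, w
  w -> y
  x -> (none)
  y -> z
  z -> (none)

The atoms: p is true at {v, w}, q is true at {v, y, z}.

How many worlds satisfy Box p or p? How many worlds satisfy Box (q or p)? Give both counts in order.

For Box p or p:
v: Box p is T, p is T. ✓
w: Box p is F, p is T. ✓
x: Box p is T, p is F. ✓
y: Box p is F, p is F. ✗
z: Box p is T, p is F. ✓
— 4 worlds.
For Box (q or p):
v: successors {v, w}; q or p there: v:T, w:T. ✓
w: successors {y}; q or p there: y:T. ✓
x: no successors, so Box (q or p) holds vacuously. ✓
y: successors {z}; q or p there: z:T. ✓
z: no successors, so Box (q or p) holds vacuously. ✓
— 5 worlds.

4 and 5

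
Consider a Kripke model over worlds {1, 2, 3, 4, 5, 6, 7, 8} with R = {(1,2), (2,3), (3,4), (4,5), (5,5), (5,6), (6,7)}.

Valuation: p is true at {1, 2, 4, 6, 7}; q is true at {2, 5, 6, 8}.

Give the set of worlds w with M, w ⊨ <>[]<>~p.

{2, 3, 6}

1: successors {2}; []<>~p there: 2:F. ✗
2: successors {3}; []<>~p there: 3:T. ✓
3: successors {4}; []<>~p there: 4:T. ✓
4: successors {5}; []<>~p there: 5:F. ✗
5: successors {5, 6}; []<>~p there: 5:F, 6:F. ✗
6: successors {7}; []<>~p there: 7:T. ✓
7: no successors, so <>[]<>~p fails. ✗
8: no successors, so <>[]<>~p fails. ✗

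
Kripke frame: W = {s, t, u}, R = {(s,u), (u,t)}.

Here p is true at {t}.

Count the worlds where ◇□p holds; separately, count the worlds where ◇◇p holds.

For ◇□p:
s: successors {u}; □p there: u:T. ✓
t: no successors, so ◇□p fails. ✗
u: successors {t}; □p there: t:T. ✓
— 2 worlds.
For ◇◇p:
s: successors {u}; ◇p there: u:T. ✓
t: no successors, so ◇◇p fails. ✗
u: successors {t}; ◇p there: t:F. ✗
— 1 world.

2 and 1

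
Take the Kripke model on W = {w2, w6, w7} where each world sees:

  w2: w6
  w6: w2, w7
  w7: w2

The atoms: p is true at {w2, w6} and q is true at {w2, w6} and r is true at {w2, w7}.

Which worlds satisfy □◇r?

w2: successors {w6}; ◇r there: w6:T. ✓
w6: successors {w2, w7}; ◇r there: w2:F, w7:T. ✗
w7: successors {w2}; ◇r there: w2:F. ✗

{w2}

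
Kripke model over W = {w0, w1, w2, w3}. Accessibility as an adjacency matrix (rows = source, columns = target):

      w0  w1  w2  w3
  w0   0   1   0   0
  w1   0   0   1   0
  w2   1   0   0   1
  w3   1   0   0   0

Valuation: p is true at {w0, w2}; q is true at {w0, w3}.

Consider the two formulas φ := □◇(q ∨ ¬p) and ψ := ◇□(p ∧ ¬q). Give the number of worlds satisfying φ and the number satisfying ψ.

For □◇(q ∨ ¬p):
w0: successors {w1}; ◇(q ∨ ¬p) there: w1:F. ✗
w1: successors {w2}; ◇(q ∨ ¬p) there: w2:T. ✓
w2: successors {w0, w3}; ◇(q ∨ ¬p) there: w0:T, w3:T. ✓
w3: successors {w0}; ◇(q ∨ ¬p) there: w0:T. ✓
— 3 worlds.
For ◇□(p ∧ ¬q):
w0: successors {w1}; □(p ∧ ¬q) there: w1:T. ✓
w1: successors {w2}; □(p ∧ ¬q) there: w2:F. ✗
w2: successors {w0, w3}; □(p ∧ ¬q) there: w0:F, w3:F. ✗
w3: successors {w0}; □(p ∧ ¬q) there: w0:F. ✗
— 1 world.

3 and 1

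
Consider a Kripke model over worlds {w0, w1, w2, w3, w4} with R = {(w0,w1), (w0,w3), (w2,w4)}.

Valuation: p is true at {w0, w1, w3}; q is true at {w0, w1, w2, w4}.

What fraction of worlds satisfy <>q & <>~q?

w0: <>q is T, <>~q is T. ✓
w1: <>q is F, <>~q is F. ✗
w2: <>q is T, <>~q is F. ✗
w3: <>q is F, <>~q is F. ✗
w4: <>q is F, <>~q is F. ✗
That's 1 of 5 worlds, so 1/5.

1/5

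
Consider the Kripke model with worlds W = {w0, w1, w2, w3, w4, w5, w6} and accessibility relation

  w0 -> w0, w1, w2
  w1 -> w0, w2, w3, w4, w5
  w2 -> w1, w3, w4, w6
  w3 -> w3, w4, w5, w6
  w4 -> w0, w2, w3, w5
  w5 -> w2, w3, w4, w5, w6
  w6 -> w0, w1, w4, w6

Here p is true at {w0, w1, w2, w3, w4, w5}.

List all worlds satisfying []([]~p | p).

{w0, w1, w4}

w0: successors {w0, w1, w2}; []~p | p there: w0:T, w1:T, w2:T. ✓
w1: successors {w0, w2, w3, w4, w5}; []~p | p there: w0:T, w2:T, w3:T, w4:T, w5:T. ✓
w2: successors {w1, w3, w4, w6}; []~p | p there: w1:T, w3:T, w4:T, w6:F. ✗
w3: successors {w3, w4, w5, w6}; []~p | p there: w3:T, w4:T, w5:T, w6:F. ✗
w4: successors {w0, w2, w3, w5}; []~p | p there: w0:T, w2:T, w3:T, w5:T. ✓
w5: successors {w2, w3, w4, w5, w6}; []~p | p there: w2:T, w3:T, w4:T, w5:T, w6:F. ✗
w6: successors {w0, w1, w4, w6}; []~p | p there: w0:T, w1:T, w4:T, w6:F. ✗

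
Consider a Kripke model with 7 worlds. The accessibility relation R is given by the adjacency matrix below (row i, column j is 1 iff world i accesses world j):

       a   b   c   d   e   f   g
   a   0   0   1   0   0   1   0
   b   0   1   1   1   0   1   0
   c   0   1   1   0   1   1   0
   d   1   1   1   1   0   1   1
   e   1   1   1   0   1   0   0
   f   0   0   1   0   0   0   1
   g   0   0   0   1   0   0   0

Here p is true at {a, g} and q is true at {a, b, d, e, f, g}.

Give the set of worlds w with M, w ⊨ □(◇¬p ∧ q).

a: successors {c, f}; ◇¬p ∧ q there: c:F, f:T. ✗
b: successors {b, c, d, f}; ◇¬p ∧ q there: b:T, c:F, d:T, f:T. ✗
c: successors {b, c, e, f}; ◇¬p ∧ q there: b:T, c:F, e:T, f:T. ✗
d: successors {a, b, c, d, f, g}; ◇¬p ∧ q there: a:T, b:T, c:F, d:T, f:T, g:T. ✗
e: successors {a, b, c, e}; ◇¬p ∧ q there: a:T, b:T, c:F, e:T. ✗
f: successors {c, g}; ◇¬p ∧ q there: c:F, g:T. ✗
g: successors {d}; ◇¬p ∧ q there: d:T. ✓

{g}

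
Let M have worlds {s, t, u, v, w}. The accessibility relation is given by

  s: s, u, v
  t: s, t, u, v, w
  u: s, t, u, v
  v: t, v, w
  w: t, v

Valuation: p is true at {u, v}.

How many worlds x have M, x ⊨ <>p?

5

s: successors {s, u, v}; p there: s:F, u:T, v:T. ✓
t: successors {s, t, u, v, w}; p there: s:F, t:F, u:T, v:T, w:F. ✓
u: successors {s, t, u, v}; p there: s:F, t:F, u:T, v:T. ✓
v: successors {t, v, w}; p there: t:F, v:T, w:F. ✓
w: successors {t, v}; p there: t:F, v:T. ✓
Satisfying worlds: {s, t, u, v, w}.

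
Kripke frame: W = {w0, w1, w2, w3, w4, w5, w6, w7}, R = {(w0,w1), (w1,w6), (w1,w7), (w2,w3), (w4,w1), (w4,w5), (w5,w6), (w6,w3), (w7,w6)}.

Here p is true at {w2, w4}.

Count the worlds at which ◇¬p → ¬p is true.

w0: ◇¬p is T, ¬p is T. ✓
w1: ◇¬p is T, ¬p is T. ✓
w2: ◇¬p is T, ¬p is F. ✗
w3: ◇¬p is F, ¬p is T. ✓
w4: ◇¬p is T, ¬p is F. ✗
w5: ◇¬p is T, ¬p is T. ✓
w6: ◇¬p is T, ¬p is T. ✓
w7: ◇¬p is T, ¬p is T. ✓
Satisfying worlds: {w0, w1, w3, w5, w6, w7}.

6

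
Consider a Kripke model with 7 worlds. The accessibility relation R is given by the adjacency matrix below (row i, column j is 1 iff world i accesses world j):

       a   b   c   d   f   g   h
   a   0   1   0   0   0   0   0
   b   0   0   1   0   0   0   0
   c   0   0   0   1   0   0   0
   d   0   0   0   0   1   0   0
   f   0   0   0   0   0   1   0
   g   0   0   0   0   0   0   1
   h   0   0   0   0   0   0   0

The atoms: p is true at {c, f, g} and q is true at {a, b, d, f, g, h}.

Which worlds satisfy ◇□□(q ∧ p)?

{b, c, f, g}

a: successors {b}; □□(q ∧ p) there: b:F. ✗
b: successors {c}; □□(q ∧ p) there: c:T. ✓
c: successors {d}; □□(q ∧ p) there: d:T. ✓
d: successors {f}; □□(q ∧ p) there: f:F. ✗
f: successors {g}; □□(q ∧ p) there: g:T. ✓
g: successors {h}; □□(q ∧ p) there: h:T. ✓
h: no successors, so ◇□□(q ∧ p) fails. ✗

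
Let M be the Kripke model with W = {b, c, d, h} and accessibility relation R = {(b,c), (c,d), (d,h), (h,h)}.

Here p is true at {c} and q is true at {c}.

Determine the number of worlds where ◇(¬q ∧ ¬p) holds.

3

b: successors {c}; ¬q ∧ ¬p there: c:F. ✗
c: successors {d}; ¬q ∧ ¬p there: d:T. ✓
d: successors {h}; ¬q ∧ ¬p there: h:T. ✓
h: successors {h}; ¬q ∧ ¬p there: h:T. ✓
Satisfying worlds: {c, d, h}.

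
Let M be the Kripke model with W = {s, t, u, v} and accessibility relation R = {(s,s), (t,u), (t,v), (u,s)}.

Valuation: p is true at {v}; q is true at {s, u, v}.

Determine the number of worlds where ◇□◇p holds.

1

s: successors {s}; □◇p there: s:F. ✗
t: successors {u, v}; □◇p there: u:F, v:T. ✓
u: successors {s}; □◇p there: s:F. ✗
v: no successors, so ◇□◇p fails. ✗
Satisfying worlds: {t}.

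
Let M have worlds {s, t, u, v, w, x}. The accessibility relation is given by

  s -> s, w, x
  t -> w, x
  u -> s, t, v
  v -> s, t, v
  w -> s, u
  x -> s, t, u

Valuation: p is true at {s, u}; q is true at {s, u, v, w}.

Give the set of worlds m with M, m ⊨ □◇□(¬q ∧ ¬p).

s: successors {s, w, x}; ◇□(¬q ∧ ¬p) there: s:F, w:F, x:F. ✗
t: successors {w, x}; ◇□(¬q ∧ ¬p) there: w:F, x:F. ✗
u: successors {s, t, v}; ◇□(¬q ∧ ¬p) there: s:F, t:F, v:F. ✗
v: successors {s, t, v}; ◇□(¬q ∧ ¬p) there: s:F, t:F, v:F. ✗
w: successors {s, u}; ◇□(¬q ∧ ¬p) there: s:F, u:F. ✗
x: successors {s, t, u}; ◇□(¬q ∧ ¬p) there: s:F, t:F, u:F. ✗

∅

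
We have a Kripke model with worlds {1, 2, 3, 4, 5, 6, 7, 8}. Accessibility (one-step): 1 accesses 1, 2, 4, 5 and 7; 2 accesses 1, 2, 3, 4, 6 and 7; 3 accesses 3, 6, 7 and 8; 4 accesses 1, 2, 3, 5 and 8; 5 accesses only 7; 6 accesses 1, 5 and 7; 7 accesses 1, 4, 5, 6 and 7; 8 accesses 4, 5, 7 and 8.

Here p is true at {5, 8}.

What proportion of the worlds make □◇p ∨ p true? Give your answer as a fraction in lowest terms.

1: □◇p is F, p is F. ✗
2: □◇p is F, p is F. ✗
3: □◇p is T, p is F. ✓
4: □◇p is F, p is F. ✗
5: □◇p is T, p is T. ✓
6: □◇p is F, p is F. ✗
7: □◇p is F, p is F. ✗
8: □◇p is F, p is T. ✓
That's 3 of 8 worlds, so 3/8.

3/8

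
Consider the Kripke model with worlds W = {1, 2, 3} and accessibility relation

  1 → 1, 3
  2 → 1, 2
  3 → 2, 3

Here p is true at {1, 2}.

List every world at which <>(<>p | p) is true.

{1, 2, 3}

1: successors {1, 3}; <>p | p there: 1:T, 3:T. ✓
2: successors {1, 2}; <>p | p there: 1:T, 2:T. ✓
3: successors {2, 3}; <>p | p there: 2:T, 3:T. ✓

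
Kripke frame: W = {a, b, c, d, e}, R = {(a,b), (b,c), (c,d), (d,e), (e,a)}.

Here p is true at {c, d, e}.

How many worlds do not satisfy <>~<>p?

3

a: successors {b}; ~<>p there: b:F. ✗
b: successors {c}; ~<>p there: c:F. ✗
c: successors {d}; ~<>p there: d:F. ✗
d: successors {e}; ~<>p there: e:T. ✓
e: successors {a}; ~<>p there: a:T. ✓
Satisfying worlds: {d, e}.
So <>~<>p fails at the other 3 worlds.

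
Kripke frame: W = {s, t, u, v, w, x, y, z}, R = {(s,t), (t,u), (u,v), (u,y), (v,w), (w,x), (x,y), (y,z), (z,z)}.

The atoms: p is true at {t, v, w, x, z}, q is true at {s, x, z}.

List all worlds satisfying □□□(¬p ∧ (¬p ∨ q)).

s: successors {t}; □□(¬p ∧ (¬p ∨ q)) there: t:F. ✗
t: successors {u}; □□(¬p ∧ (¬p ∨ q)) there: u:F. ✗
u: successors {v, y}; □□(¬p ∧ (¬p ∨ q)) there: v:F, y:F. ✗
v: successors {w}; □□(¬p ∧ (¬p ∨ q)) there: w:T. ✓
w: successors {x}; □□(¬p ∧ (¬p ∨ q)) there: x:F. ✗
x: successors {y}; □□(¬p ∧ (¬p ∨ q)) there: y:F. ✗
y: successors {z}; □□(¬p ∧ (¬p ∨ q)) there: z:F. ✗
z: successors {z}; □□(¬p ∧ (¬p ∨ q)) there: z:F. ✗

{v}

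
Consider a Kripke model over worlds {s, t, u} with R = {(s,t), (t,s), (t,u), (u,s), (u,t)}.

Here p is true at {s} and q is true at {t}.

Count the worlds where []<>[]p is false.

3

s: successors {t}; <>[]p there: t:F. ✗
t: successors {s, u}; <>[]p there: s:F, u:F. ✗
u: successors {s, t}; <>[]p there: s:F, t:F. ✗
Satisfying worlds: ∅.
So []<>[]p fails at the other 3 worlds.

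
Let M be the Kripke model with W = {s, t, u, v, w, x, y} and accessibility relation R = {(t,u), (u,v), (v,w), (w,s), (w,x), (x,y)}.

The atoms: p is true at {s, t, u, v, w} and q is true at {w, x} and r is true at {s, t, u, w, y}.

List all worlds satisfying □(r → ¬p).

s: no successors, so □(r → ¬p) holds vacuously. ✓
t: successors {u}; r → ¬p there: u:F. ✗
u: successors {v}; r → ¬p there: v:T. ✓
v: successors {w}; r → ¬p there: w:F. ✗
w: successors {s, x}; r → ¬p there: s:F, x:T. ✗
x: successors {y}; r → ¬p there: y:T. ✓
y: no successors, so □(r → ¬p) holds vacuously. ✓

{s, u, x, y}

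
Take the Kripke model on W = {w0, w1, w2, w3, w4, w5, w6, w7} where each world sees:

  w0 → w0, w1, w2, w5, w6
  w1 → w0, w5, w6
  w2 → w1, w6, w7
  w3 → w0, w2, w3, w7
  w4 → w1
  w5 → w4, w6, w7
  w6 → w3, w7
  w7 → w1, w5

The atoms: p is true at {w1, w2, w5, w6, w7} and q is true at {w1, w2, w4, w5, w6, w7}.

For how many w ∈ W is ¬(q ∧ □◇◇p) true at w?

w0: q ∧ □◇◇p is F. ✓
w1: q ∧ □◇◇p is T. ✗
w2: q ∧ □◇◇p is T. ✗
w3: q ∧ □◇◇p is F. ✓
w4: q ∧ □◇◇p is T. ✗
w5: q ∧ □◇◇p is T. ✗
w6: q ∧ □◇◇p is T. ✗
w7: q ∧ □◇◇p is T. ✗
Satisfying worlds: {w0, w3}.

2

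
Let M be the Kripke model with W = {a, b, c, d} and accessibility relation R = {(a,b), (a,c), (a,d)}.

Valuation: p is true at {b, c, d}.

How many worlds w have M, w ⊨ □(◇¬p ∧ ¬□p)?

3

a: successors {b, c, d}; ◇¬p ∧ ¬□p there: b:F, c:F, d:F. ✗
b: no successors, so □(◇¬p ∧ ¬□p) holds vacuously. ✓
c: no successors, so □(◇¬p ∧ ¬□p) holds vacuously. ✓
d: no successors, so □(◇¬p ∧ ¬□p) holds vacuously. ✓
Satisfying worlds: {b, c, d}.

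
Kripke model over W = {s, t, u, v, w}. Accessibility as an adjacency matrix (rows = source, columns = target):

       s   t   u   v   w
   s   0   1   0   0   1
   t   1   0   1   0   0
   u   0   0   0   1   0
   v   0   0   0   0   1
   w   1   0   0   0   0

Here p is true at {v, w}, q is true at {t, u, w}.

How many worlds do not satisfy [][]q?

s: successors {t, w}; []q there: t:F, w:F. ✗
t: successors {s, u}; []q there: s:T, u:F. ✗
u: successors {v}; []q there: v:T. ✓
v: successors {w}; []q there: w:F. ✗
w: successors {s}; []q there: s:T. ✓
Satisfying worlds: {u, w}.
So [][]q fails at the other 3 worlds.

3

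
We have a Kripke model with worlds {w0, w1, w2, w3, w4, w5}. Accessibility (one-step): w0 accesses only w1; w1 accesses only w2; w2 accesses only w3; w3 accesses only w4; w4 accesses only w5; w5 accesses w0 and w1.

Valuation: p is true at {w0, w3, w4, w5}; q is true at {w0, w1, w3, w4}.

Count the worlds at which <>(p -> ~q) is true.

4

w0: successors {w1}; p -> ~q there: w1:T. ✓
w1: successors {w2}; p -> ~q there: w2:T. ✓
w2: successors {w3}; p -> ~q there: w3:F. ✗
w3: successors {w4}; p -> ~q there: w4:F. ✗
w4: successors {w5}; p -> ~q there: w5:T. ✓
w5: successors {w0, w1}; p -> ~q there: w0:F, w1:T. ✓
Satisfying worlds: {w0, w1, w4, w5}.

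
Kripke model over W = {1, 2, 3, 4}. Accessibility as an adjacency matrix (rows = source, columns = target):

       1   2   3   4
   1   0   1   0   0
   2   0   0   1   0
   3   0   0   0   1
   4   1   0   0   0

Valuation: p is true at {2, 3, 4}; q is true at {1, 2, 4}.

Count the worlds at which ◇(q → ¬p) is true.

1: successors {2}; q → ¬p there: 2:F. ✗
2: successors {3}; q → ¬p there: 3:T. ✓
3: successors {4}; q → ¬p there: 4:F. ✗
4: successors {1}; q → ¬p there: 1:T. ✓
Satisfying worlds: {2, 4}.

2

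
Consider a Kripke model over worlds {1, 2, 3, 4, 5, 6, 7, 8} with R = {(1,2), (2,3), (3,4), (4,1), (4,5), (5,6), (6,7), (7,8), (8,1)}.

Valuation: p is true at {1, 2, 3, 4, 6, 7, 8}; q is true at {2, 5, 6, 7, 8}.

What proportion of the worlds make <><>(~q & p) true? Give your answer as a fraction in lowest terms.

1/2

1: successors {2}; <>(~q & p) there: 2:T. ✓
2: successors {3}; <>(~q & p) there: 3:T. ✓
3: successors {4}; <>(~q & p) there: 4:T. ✓
4: successors {1, 5}; <>(~q & p) there: 1:F, 5:F. ✗
5: successors {6}; <>(~q & p) there: 6:F. ✗
6: successors {7}; <>(~q & p) there: 7:F. ✗
7: successors {8}; <>(~q & p) there: 8:T. ✓
8: successors {1}; <>(~q & p) there: 1:F. ✗
That's 4 of 8 worlds, so 4/8 = 1/2.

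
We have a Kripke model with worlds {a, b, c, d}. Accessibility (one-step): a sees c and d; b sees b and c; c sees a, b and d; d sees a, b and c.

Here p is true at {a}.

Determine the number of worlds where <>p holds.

a: successors {c, d}; p there: c:F, d:F. ✗
b: successors {b, c}; p there: b:F, c:F. ✗
c: successors {a, b, d}; p there: a:T, b:F, d:F. ✓
d: successors {a, b, c}; p there: a:T, b:F, c:F. ✓
Satisfying worlds: {c, d}.

2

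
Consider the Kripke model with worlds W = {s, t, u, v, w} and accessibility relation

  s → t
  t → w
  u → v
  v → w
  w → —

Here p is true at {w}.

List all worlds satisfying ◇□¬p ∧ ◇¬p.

s: ◇□¬p is F, ◇¬p is T. ✗
t: ◇□¬p is T, ◇¬p is F. ✗
u: ◇□¬p is F, ◇¬p is T. ✗
v: ◇□¬p is T, ◇¬p is F. ✗
w: ◇□¬p is F, ◇¬p is F. ✗

∅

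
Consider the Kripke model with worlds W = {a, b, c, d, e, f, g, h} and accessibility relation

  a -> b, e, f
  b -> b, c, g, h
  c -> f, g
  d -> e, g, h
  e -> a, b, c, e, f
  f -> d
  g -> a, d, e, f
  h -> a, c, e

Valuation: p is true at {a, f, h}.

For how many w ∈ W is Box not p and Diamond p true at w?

0

a: Box not p is F, Diamond p is T. ✗
b: Box not p is F, Diamond p is T. ✗
c: Box not p is F, Diamond p is T. ✗
d: Box not p is F, Diamond p is T. ✗
e: Box not p is F, Diamond p is T. ✗
f: Box not p is T, Diamond p is F. ✗
g: Box not p is F, Diamond p is T. ✗
h: Box not p is F, Diamond p is T. ✗
Satisfying worlds: ∅.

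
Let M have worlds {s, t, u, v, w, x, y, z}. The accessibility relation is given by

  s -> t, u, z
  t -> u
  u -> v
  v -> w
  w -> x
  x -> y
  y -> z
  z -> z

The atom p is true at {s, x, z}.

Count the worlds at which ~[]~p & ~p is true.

2

s: ~[]~p is T, ~p is F. ✗
t: ~[]~p is F, ~p is T. ✗
u: ~[]~p is F, ~p is T. ✗
v: ~[]~p is F, ~p is T. ✗
w: ~[]~p is T, ~p is T. ✓
x: ~[]~p is F, ~p is F. ✗
y: ~[]~p is T, ~p is T. ✓
z: ~[]~p is T, ~p is F. ✗
Satisfying worlds: {w, y}.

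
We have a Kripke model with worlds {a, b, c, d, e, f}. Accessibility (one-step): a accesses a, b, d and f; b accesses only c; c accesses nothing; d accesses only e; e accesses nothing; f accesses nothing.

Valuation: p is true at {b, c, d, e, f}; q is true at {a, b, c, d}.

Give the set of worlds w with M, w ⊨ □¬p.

a: successors {a, b, d, f}; ¬p there: a:T, b:F, d:F, f:F. ✗
b: successors {c}; ¬p there: c:F. ✗
c: no successors, so □¬p holds vacuously. ✓
d: successors {e}; ¬p there: e:F. ✗
e: no successors, so □¬p holds vacuously. ✓
f: no successors, so □¬p holds vacuously. ✓

{c, e, f}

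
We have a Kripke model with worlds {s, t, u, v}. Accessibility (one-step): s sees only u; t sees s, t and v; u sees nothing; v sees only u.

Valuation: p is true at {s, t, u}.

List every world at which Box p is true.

{s, u, v}

s: successors {u}; p there: u:T. ✓
t: successors {s, t, v}; p there: s:T, t:T, v:F. ✗
u: no successors, so Box p holds vacuously. ✓
v: successors {u}; p there: u:T. ✓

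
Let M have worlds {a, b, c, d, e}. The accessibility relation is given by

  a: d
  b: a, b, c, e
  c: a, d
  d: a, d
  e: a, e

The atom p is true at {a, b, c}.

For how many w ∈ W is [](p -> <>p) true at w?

1

a: successors {d}; p -> <>p there: d:T. ✓
b: successors {a, b, c, e}; p -> <>p there: a:F, b:T, c:T, e:T. ✗
c: successors {a, d}; p -> <>p there: a:F, d:T. ✗
d: successors {a, d}; p -> <>p there: a:F, d:T. ✗
e: successors {a, e}; p -> <>p there: a:F, e:T. ✗
Satisfying worlds: {a}.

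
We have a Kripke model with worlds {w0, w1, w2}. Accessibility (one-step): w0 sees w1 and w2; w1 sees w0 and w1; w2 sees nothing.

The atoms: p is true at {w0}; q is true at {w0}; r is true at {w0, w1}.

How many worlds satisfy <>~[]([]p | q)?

w0: successors {w1, w2}; ~[]([]p | q) there: w1:T, w2:F. ✓
w1: successors {w0, w1}; ~[]([]p | q) there: w0:T, w1:T. ✓
w2: no successors, so <>~[]([]p | q) fails. ✗
Satisfying worlds: {w0, w1}.

2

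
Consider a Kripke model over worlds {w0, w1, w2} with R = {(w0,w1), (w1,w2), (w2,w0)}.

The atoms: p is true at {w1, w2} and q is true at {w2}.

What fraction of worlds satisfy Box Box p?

w0: successors {w1}; Box p there: w1:T. ✓
w1: successors {w2}; Box p there: w2:F. ✗
w2: successors {w0}; Box p there: w0:T. ✓
That's 2 of 3 worlds, so 2/3.

2/3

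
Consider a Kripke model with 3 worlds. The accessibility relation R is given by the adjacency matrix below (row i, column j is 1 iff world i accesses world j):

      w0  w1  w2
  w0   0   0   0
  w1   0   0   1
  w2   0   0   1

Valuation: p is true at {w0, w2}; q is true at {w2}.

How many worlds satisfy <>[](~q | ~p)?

0

w0: no successors, so <>[](~q | ~p) fails. ✗
w1: successors {w2}; [](~q | ~p) there: w2:F. ✗
w2: successors {w2}; [](~q | ~p) there: w2:F. ✗
Satisfying worlds: ∅.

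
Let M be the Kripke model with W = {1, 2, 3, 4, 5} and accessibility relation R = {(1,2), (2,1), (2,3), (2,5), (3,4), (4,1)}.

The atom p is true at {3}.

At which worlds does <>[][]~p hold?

{1, 2, 3}

1: successors {2}; [][]~p there: 2:T. ✓
2: successors {1, 3, 5}; [][]~p there: 1:F, 3:T, 5:T. ✓
3: successors {4}; [][]~p there: 4:T. ✓
4: successors {1}; [][]~p there: 1:F. ✗
5: no successors, so <>[][]~p fails. ✗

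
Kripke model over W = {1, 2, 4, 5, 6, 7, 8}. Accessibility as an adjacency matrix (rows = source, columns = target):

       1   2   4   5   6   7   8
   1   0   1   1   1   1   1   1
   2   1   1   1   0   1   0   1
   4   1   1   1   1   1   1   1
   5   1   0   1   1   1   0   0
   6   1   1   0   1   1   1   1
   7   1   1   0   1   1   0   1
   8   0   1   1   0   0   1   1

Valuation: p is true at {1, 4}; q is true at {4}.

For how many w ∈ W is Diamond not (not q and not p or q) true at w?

1: successors {2, 4, 5, 6, 7, 8}; not (not q and not p or q) there: 2:F, 4:F, 5:F, 6:F, 7:F, 8:F. ✗
2: successors {1, 2, 4, 6, 8}; not (not q and not p or q) there: 1:T, 2:F, 4:F, 6:F, 8:F. ✓
4: successors {1, 2, 4, 5, 6, 7, 8}; not (not q and not p or q) there: 1:T, 2:F, 4:F, 5:F, 6:F, 7:F, 8:F. ✓
5: successors {1, 4, 5, 6}; not (not q and not p or q) there: 1:T, 4:F, 5:F, 6:F. ✓
6: successors {1, 2, 5, 6, 7, 8}; not (not q and not p or q) there: 1:T, 2:F, 5:F, 6:F, 7:F, 8:F. ✓
7: successors {1, 2, 5, 6, 8}; not (not q and not p or q) there: 1:T, 2:F, 5:F, 6:F, 8:F. ✓
8: successors {2, 4, 7, 8}; not (not q and not p or q) there: 2:F, 4:F, 7:F, 8:F. ✗
Satisfying worlds: {2, 4, 5, 6, 7}.

5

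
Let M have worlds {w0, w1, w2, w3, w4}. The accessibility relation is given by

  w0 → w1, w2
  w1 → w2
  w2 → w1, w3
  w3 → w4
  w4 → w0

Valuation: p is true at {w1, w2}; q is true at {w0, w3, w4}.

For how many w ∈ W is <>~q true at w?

3

w0: successors {w1, w2}; ~q there: w1:T, w2:T. ✓
w1: successors {w2}; ~q there: w2:T. ✓
w2: successors {w1, w3}; ~q there: w1:T, w3:F. ✓
w3: successors {w4}; ~q there: w4:F. ✗
w4: successors {w0}; ~q there: w0:F. ✗
Satisfying worlds: {w0, w1, w2}.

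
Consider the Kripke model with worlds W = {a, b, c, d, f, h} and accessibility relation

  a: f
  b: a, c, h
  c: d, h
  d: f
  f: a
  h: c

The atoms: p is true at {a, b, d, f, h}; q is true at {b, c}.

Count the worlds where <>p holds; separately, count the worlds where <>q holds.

For <>p:
a: successors {f}; p there: f:T. ✓
b: successors {a, c, h}; p there: a:T, c:F, h:T. ✓
c: successors {d, h}; p there: d:T, h:T. ✓
d: successors {f}; p there: f:T. ✓
f: successors {a}; p there: a:T. ✓
h: successors {c}; p there: c:F. ✗
— 5 worlds.
For <>q:
a: successors {f}; q there: f:F. ✗
b: successors {a, c, h}; q there: a:F, c:T, h:F. ✓
c: successors {d, h}; q there: d:F, h:F. ✗
d: successors {f}; q there: f:F. ✗
f: successors {a}; q there: a:F. ✗
h: successors {c}; q there: c:T. ✓
— 2 worlds.

5 and 2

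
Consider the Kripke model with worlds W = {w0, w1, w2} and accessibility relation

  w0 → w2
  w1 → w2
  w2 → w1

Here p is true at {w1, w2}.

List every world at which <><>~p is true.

w0: successors {w2}; <>~p there: w2:F. ✗
w1: successors {w2}; <>~p there: w2:F. ✗
w2: successors {w1}; <>~p there: w1:F. ✗

∅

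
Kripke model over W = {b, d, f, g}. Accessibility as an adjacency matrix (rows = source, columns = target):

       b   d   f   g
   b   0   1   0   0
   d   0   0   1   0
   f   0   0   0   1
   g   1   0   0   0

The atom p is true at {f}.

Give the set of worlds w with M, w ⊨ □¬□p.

{d, f, g}

b: successors {d}; ¬□p there: d:F. ✗
d: successors {f}; ¬□p there: f:T. ✓
f: successors {g}; ¬□p there: g:T. ✓
g: successors {b}; ¬□p there: b:T. ✓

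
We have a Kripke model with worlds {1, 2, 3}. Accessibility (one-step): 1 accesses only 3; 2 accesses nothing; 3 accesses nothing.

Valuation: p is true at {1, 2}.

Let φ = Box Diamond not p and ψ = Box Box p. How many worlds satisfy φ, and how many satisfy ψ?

For Box Diamond not p:
1: successors {3}; Diamond not p there: 3:F. ✗
2: no successors, so Box Diamond not p holds vacuously. ✓
3: no successors, so Box Diamond not p holds vacuously. ✓
— 2 worlds.
For Box Box p:
1: successors {3}; Box p there: 3:T. ✓
2: no successors, so Box Box p holds vacuously. ✓
3: no successors, so Box Box p holds vacuously. ✓
— 3 worlds.

2 and 3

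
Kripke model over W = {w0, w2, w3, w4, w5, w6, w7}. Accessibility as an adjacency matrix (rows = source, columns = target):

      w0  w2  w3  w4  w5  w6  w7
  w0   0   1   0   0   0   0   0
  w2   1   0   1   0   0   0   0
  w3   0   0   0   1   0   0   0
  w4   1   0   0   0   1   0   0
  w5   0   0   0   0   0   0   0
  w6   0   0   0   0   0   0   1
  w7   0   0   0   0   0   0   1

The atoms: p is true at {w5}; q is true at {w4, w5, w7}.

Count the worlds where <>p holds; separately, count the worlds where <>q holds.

For <>p:
w0: successors {w2}; p there: w2:F. ✗
w2: successors {w0, w3}; p there: w0:F, w3:F. ✗
w3: successors {w4}; p there: w4:F. ✗
w4: successors {w0, w5}; p there: w0:F, w5:T. ✓
w5: no successors, so <>p fails. ✗
w6: successors {w7}; p there: w7:F. ✗
w7: successors {w7}; p there: w7:F. ✗
— 1 world.
For <>q:
w0: successors {w2}; q there: w2:F. ✗
w2: successors {w0, w3}; q there: w0:F, w3:F. ✗
w3: successors {w4}; q there: w4:T. ✓
w4: successors {w0, w5}; q there: w0:F, w5:T. ✓
w5: no successors, so <>q fails. ✗
w6: successors {w7}; q there: w7:T. ✓
w7: successors {w7}; q there: w7:T. ✓
— 4 worlds.

1 and 4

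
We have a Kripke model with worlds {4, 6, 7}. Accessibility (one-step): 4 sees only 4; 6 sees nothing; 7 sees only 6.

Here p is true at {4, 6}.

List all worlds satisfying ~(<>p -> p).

{7}

4: <>p -> p is T. ✗
6: <>p -> p is T. ✗
7: <>p -> p is F. ✓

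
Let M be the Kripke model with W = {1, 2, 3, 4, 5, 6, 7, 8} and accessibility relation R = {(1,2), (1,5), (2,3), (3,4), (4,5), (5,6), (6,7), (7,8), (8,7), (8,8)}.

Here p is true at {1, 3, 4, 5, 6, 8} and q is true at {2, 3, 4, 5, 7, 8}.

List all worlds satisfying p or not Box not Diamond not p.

1: p is T, not Box not Diamond not p is F. ✓
2: p is F, not Box not Diamond not p is F. ✗
3: p is T, not Box not Diamond not p is F. ✓
4: p is T, not Box not Diamond not p is F. ✓
5: p is T, not Box not Diamond not p is T. ✓
6: p is T, not Box not Diamond not p is F. ✓
7: p is F, not Box not Diamond not p is T. ✓
8: p is T, not Box not Diamond not p is T. ✓

{1, 3, 4, 5, 6, 7, 8}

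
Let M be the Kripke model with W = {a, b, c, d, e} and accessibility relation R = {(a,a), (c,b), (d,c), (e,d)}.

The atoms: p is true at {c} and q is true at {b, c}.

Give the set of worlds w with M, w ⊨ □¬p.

{a, b, c, e}

a: successors {a}; ¬p there: a:T. ✓
b: no successors, so □¬p holds vacuously. ✓
c: successors {b}; ¬p there: b:T. ✓
d: successors {c}; ¬p there: c:F. ✗
e: successors {d}; ¬p there: d:T. ✓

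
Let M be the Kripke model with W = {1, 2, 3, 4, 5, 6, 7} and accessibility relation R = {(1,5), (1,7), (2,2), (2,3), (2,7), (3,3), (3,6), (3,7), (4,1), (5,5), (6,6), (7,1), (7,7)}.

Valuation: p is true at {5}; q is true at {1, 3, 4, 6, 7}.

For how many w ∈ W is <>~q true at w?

3

1: successors {5, 7}; ~q there: 5:T, 7:F. ✓
2: successors {2, 3, 7}; ~q there: 2:T, 3:F, 7:F. ✓
3: successors {3, 6, 7}; ~q there: 3:F, 6:F, 7:F. ✗
4: successors {1}; ~q there: 1:F. ✗
5: successors {5}; ~q there: 5:T. ✓
6: successors {6}; ~q there: 6:F. ✗
7: successors {1, 7}; ~q there: 1:F, 7:F. ✗
Satisfying worlds: {1, 2, 5}.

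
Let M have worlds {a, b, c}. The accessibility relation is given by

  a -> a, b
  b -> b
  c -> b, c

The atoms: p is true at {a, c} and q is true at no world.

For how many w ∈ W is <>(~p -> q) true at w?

a: successors {a, b}; ~p -> q there: a:T, b:F. ✓
b: successors {b}; ~p -> q there: b:F. ✗
c: successors {b, c}; ~p -> q there: b:F, c:T. ✓
Satisfying worlds: {a, c}.

2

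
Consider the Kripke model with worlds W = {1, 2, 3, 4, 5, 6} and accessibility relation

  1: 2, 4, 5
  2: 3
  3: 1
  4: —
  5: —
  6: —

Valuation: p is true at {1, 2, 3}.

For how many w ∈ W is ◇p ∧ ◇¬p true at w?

1: ◇p is T, ◇¬p is T. ✓
2: ◇p is T, ◇¬p is F. ✗
3: ◇p is T, ◇¬p is F. ✗
4: ◇p is F, ◇¬p is F. ✗
5: ◇p is F, ◇¬p is F. ✗
6: ◇p is F, ◇¬p is F. ✗
Satisfying worlds: {1}.

1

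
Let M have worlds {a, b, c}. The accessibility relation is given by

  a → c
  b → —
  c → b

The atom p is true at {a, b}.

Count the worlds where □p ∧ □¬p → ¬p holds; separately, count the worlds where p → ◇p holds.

2 and 1

For □p ∧ □¬p → ¬p:
a: □p ∧ □¬p is F, ¬p is F. ✓
b: □p ∧ □¬p is T, ¬p is F. ✗
c: □p ∧ □¬p is F, ¬p is T. ✓
— 2 worlds.
For p → ◇p:
a: p is T, ◇p is F. ✗
b: p is T, ◇p is F. ✗
c: p is F, ◇p is T. ✓
— 1 world.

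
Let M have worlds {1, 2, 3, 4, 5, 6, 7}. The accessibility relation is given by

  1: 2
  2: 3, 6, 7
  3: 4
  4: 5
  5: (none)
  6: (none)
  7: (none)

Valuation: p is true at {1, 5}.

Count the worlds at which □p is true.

1: successors {2}; p there: 2:F. ✗
2: successors {3, 6, 7}; p there: 3:F, 6:F, 7:F. ✗
3: successors {4}; p there: 4:F. ✗
4: successors {5}; p there: 5:T. ✓
5: no successors, so □p holds vacuously. ✓
6: no successors, so □p holds vacuously. ✓
7: no successors, so □p holds vacuously. ✓
Satisfying worlds: {4, 5, 6, 7}.

4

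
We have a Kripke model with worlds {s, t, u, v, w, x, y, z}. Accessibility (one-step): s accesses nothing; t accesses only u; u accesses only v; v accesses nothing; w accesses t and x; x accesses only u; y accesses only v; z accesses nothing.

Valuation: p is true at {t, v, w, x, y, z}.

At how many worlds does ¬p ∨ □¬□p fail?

s: ¬p is T, □¬□p is T. ✓
t: ¬p is F, □¬□p is F. ✗
u: ¬p is T, □¬□p is F. ✓
v: ¬p is F, □¬□p is T. ✓
w: ¬p is F, □¬□p is T. ✓
x: ¬p is F, □¬□p is F. ✗
y: ¬p is F, □¬□p is F. ✗
z: ¬p is F, □¬□p is T. ✓
Satisfying worlds: {s, u, v, w, z}.
So ¬p ∨ □¬□p fails at the other 3 worlds.

3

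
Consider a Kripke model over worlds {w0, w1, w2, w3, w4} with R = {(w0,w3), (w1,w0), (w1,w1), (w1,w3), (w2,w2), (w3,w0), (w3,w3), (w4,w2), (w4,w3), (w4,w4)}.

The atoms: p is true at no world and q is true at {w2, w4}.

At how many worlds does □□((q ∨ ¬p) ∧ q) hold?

1

w0: successors {w3}; □((q ∨ ¬p) ∧ q) there: w3:F. ✗
w1: successors {w0, w1, w3}; □((q ∨ ¬p) ∧ q) there: w0:F, w1:F, w3:F. ✗
w2: successors {w2}; □((q ∨ ¬p) ∧ q) there: w2:T. ✓
w3: successors {w0, w3}; □((q ∨ ¬p) ∧ q) there: w0:F, w3:F. ✗
w4: successors {w2, w3, w4}; □((q ∨ ¬p) ∧ q) there: w2:T, w3:F, w4:F. ✗
Satisfying worlds: {w2}.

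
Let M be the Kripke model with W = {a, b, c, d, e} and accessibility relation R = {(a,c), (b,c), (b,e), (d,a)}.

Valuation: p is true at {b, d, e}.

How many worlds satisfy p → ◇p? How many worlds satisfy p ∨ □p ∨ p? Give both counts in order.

3 and 4

For p → ◇p:
a: p is F, ◇p is F. ✓
b: p is T, ◇p is T. ✓
c: p is F, ◇p is F. ✓
d: p is T, ◇p is F. ✗
e: p is T, ◇p is F. ✗
— 3 worlds.
For p ∨ □p ∨ p:
a: p ∨ □p is F, p is F. ✗
b: p ∨ □p is T, p is T. ✓
c: p ∨ □p is T, p is F. ✓
d: p ∨ □p is T, p is T. ✓
e: p ∨ □p is T, p is T. ✓
— 4 worlds.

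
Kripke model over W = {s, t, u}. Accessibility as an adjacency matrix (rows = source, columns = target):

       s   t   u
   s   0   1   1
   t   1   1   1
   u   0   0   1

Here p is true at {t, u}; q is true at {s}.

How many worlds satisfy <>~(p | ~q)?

1

s: successors {t, u}; ~(p | ~q) there: t:F, u:F. ✗
t: successors {s, t, u}; ~(p | ~q) there: s:T, t:F, u:F. ✓
u: successors {u}; ~(p | ~q) there: u:F. ✗
Satisfying worlds: {t}.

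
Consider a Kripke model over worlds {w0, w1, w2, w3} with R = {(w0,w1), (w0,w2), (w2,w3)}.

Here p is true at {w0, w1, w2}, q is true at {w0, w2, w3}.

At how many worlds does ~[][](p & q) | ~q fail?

2

w0: ~[][](p & q) is T, ~q is F. ✓
w1: ~[][](p & q) is F, ~q is T. ✓
w2: ~[][](p & q) is F, ~q is F. ✗
w3: ~[][](p & q) is F, ~q is F. ✗
Satisfying worlds: {w0, w1}.
So ~[][](p & q) | ~q fails at the other 2 worlds.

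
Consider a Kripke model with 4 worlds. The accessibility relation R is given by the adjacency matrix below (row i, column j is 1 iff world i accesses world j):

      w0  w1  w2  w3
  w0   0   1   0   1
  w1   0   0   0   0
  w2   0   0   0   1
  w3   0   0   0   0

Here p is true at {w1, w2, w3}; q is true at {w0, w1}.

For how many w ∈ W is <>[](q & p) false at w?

w0: successors {w1, w3}; [](q & p) there: w1:T, w3:T. ✓
w1: no successors, so <>[](q & p) fails. ✗
w2: successors {w3}; [](q & p) there: w3:T. ✓
w3: no successors, so <>[](q & p) fails. ✗
Satisfying worlds: {w0, w2}.
So <>[](q & p) fails at the other 2 worlds.

2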